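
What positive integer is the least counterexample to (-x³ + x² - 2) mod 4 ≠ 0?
Testing positive integers:
x = 1: LHS = (-1³ + 1² - 2) mod 4 = (-2) mod 4 = 2; 2 ≠ 0 — holds
x = 2: LHS = (-2³ + 2² - 2) mod 4 = (-6) mod 4 = 2; 2 ≠ 0 — holds
x = 3: LHS = (-3³ + 3² - 2) mod 4 = (-20) mod 4 = 0; 0 ≠ 0 — FAILS  ← smallest positive counterexample

Answer: x = 3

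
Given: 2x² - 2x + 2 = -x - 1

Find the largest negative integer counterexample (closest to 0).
Testing negative integers from -1 downward:
x = -1: LHS = 2·(-1)² - 2·(-1) + 2 = 6, RHS = -(-1) - 1 = 0; 6 = 0 — FAILS  ← closest negative counterexample to 0

Answer: x = -1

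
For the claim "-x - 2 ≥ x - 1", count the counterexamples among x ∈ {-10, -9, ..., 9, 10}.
Counterexamples in [-10, 10]: {0, 1, 2, 3, 4, 5, 6, 7, 8, 9, 10}.

Counting them gives 11 values.

Answer: 11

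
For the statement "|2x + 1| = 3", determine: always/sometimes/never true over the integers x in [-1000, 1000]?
Holds at x = 1: LHS = |2·1 + 1| = |3| = 3; 3 = 3 — holds
Fails at x = 0: LHS = |2·0 + 1| = |1| = 1; 1 = 3 — FAILS
It is satisfied by some integers in the range but not all.

Answer: Sometimes true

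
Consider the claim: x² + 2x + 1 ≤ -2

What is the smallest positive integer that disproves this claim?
Testing positive integers:
x = 1: LHS = 1² + 2·1 + 1 = 4; 4 ≤ -2 — FAILS  ← smallest positive counterexample

Answer: x = 1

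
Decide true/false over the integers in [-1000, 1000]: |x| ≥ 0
An absolute value is never negative, so the left side is ≥ 0 for every x, while the right side is 0. Tightest case in [-1000, 1000] is x = 0:
x = 0: LHS = |0| = 0; 0 ≥ 0 — holds
Hence LHS − RHS is never negative, i.e. LHS ≥ RHS throughout, so the relation holds for every integer in [-1000, 1000].

No counterexample exists.

Answer: True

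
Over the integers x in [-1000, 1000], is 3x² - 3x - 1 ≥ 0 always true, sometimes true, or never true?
Holds at x = -1: LHS = 3·(-1)² - 3·(-1) - 1 = 5; 5 ≥ 0 — holds
Fails at x = 0: LHS = 3·0² - 3·0 - 1 = -1; -1 ≥ 0 — FAILS
It is satisfied by some integers in the range but not all.

Answer: Sometimes true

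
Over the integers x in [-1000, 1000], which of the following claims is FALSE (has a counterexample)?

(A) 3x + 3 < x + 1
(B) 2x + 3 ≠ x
(A) x = 0: LHS = 3·0 + 3 = 3, RHS = 0 + 1 = 1; 3 < 1 — FAILS
(B) x = -3: LHS = 2·(-3) + 3 = -3; -3 ≠ -3 — FAILS

Answer: Both A and B are false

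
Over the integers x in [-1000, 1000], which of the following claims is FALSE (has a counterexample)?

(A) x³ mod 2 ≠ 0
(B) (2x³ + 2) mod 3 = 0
(A) x = 0: LHS = (0³) mod 2 = 0 mod 2 = 0; 0 ≠ 0 — FAILS
(B) x = 0: LHS = (2·0³ + 2) mod 3 = 2 mod 3 = 2; 2 = 0 — FAILS

Answer: Both A and B are false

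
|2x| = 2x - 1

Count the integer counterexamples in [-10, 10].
Counterexamples in [-10, 10]: {-10, -9, -8, -7, -6, -5, -4, -3, -2, -1, 0, 1, 2, 3, 4, 5, 6, 7, 8, 9, 10}.

Counting them gives 21 values.

Answer: 21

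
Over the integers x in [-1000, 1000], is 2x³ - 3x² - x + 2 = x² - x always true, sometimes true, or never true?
Holds at x = 1: LHS = 2·1³ - 3·1² - 1 + 2 = 0, RHS = 1² - 1 = 0; 0 = 0 — holds
Fails at x = 0: LHS = 2·0³ - 3·0² - 0 + 2 = 2, RHS = 0² - 0 = 0; 2 = 0 — FAILS
It is satisfied by some integers in the range but not all.

Answer: Sometimes true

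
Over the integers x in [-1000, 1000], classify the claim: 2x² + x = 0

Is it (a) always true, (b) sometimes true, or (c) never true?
Holds at x = 0: LHS = 2·0² + 0 = 0; 0 = 0 — holds
Fails at x = 1: LHS = 2·1² + 1 = 3; 3 = 0 — FAILS
It is satisfied by some integers in the range but not all.

Answer: Sometimes true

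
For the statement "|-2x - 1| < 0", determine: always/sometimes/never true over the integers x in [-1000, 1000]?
An absolute value is never negative, so the left side is ≥ 0 for every x, while the right side is 0. Tightest case in [-1000, 1000] is x = 0:
x = 0: LHS = |-2·0 - 1| = |-1| = 1; 1 < 0 — FAILS
Hence LHS − RHS is never negative, i.e. LHS ≥ RHS throughout, so the claimed relation (<) fails for every integer in [-1000, 1000].

No integer in the range satisfies it.

Answer: Never true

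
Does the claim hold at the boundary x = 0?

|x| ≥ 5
x = 0: LHS = |0| = 0; 0 ≥ 5 — FAILS

The relation fails at x = 0, so x = 0 is a counterexample.

Answer: No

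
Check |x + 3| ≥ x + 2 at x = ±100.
x = 100: LHS = |100 + 3| = |103| = 103, RHS = 100 + 2 = 102; 103 ≥ 102 — holds
x = -100: LHS = |(-100) + 3| = |-97| = 97, RHS = (-100) + 2 = -98; 97 ≥ -98 — holds

Answer: Yes, holds for both x = 100 and x = -100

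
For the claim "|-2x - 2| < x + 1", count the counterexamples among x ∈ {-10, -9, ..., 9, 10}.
Counterexamples in [-10, 10]: {-10, -9, -8, -7, -6, -5, -4, -3, -2, -1, 0, 1, 2, 3, 4, 5, 6, 7, 8, 9, 10}.

Counting them gives 21 values.

Answer: 21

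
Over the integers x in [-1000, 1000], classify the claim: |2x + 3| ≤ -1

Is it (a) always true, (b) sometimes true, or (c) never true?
An absolute value is never negative, so the left side is ≥ 0 for every x, while the right side is -1. Tightest case in [-1000, 1000] is x = -1:
x = -1: LHS = |2·(-1) + 3| = |1| = 1; 1 ≤ -1 — FAILS
Hence LHS − RHS is never zero or negative, i.e. LHS > RHS throughout, so the claimed relation (≤) fails for every integer in [-1000, 1000].

No integer in the range satisfies it.

Answer: Never true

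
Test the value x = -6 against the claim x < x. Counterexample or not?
Substitute x = -6 into the relation:
x = -6: -6 < -6 — FAILS

Since the claim fails at x = -6, this value is a counterexample.

Answer: Yes, x = -6 is a counterexample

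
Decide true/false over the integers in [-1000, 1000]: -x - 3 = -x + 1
The claim fails at x = 0:
x = 0: LHS = -0 - 3 = -3, RHS = -0 + 1 = 1; -3 = 1 — FAILS

Because a single integer refutes it, the statement is false.

Answer: False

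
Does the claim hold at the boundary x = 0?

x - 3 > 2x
x = 0: LHS = 0 - 3 = -3, RHS = 2·0 = 0; -3 > 0 — FAILS

The relation fails at x = 0, so x = 0 is a counterexample.

Answer: No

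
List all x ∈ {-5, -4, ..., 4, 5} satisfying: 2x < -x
Holds for: {-5, -4, -3, -2, -1}
Fails for: {0, 1, 2, 3, 4, 5}

Answer: {-5, -4, -3, -2, -1}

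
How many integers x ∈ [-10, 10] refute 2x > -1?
Counterexamples in [-10, 10]: {-10, -9, -8, -7, -6, -5, -4, -3, -2, -1}.

Counting them gives 10 values.

Answer: 10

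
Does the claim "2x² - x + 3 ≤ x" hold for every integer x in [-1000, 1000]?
The claim fails at x = 0:
x = 0: LHS = 2·0² - 0 + 3 = 3; 3 ≤ 0 — FAILS

Because a single integer refutes it, the statement is false.

Answer: False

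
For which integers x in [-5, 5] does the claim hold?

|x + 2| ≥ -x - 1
Holds for: {-1, 0, 1, 2, 3, 4, 5}
Fails for: {-5, -4, -3, -2}

Answer: {-1, 0, 1, 2, 3, 4, 5}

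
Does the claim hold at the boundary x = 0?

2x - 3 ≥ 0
x = 0: LHS = 2·0 - 3 = -3; -3 ≥ 0 — FAILS

The relation fails at x = 0, so x = 0 is a counterexample.

Answer: No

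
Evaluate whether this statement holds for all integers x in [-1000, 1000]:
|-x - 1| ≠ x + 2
Track d = LHS − RHS over the integers in [-1000, 1000]. Equality would need d = 0, but d changes sign only between consecutive integers, jumping over 0:
x = -2: LHS = |-(-2) - 1| = |1| = 1, RHS = (-2) + 2 = 0; 1 ≠ 0 — holds  (d = 1)
x = -1: LHS = |-(-1) - 1| = |0| = 0, RHS = (-1) + 2 = 1; 0 ≠ 1 — holds  (d = -1)
Away from these crossings d keeps a constant sign, and checking every integer in [-1000, 1000] confirms d ≠ 0 throughout. Hence the two sides are never equal, so the relation holds for every integer in [-1000, 1000].

No counterexample exists.

Answer: True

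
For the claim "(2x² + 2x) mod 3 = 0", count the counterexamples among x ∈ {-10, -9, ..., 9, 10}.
Counterexamples in [-10, 10]: {-8, -5, -2, 1, 4, 7, 10}.

Counting them gives 7 values.

Answer: 7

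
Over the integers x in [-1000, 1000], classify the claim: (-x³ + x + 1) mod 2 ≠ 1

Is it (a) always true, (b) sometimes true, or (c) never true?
For a polynomial with integer coefficients, its value mod 2 depends only on x mod 2, so it suffices to check one representative of each residue class, x = 0, 1:
x = 0: LHS = (-0³ + 0 + 1) mod 2 = 1 mod 2 = 1; 1 ≠ 1 — FAILS
x = 1: LHS = (-1³ + 1 + 1) mod 2 = 1 mod 2 = 1; 1 ≠ 1 — FAILS
The relation fails in every residue class, so the claimed relation (≠) fails for every integer in [-1000, 1000].

No integer in the range satisfies it.

Answer: Never true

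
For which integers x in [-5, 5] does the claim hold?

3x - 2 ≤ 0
Holds for: {-5, -4, -3, -2, -1, 0}
Fails for: {1, 2, 3, 4, 5}

Answer: {-5, -4, -3, -2, -1, 0}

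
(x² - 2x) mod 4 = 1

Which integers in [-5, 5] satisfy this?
For a polynomial with integer coefficients, its value mod 4 depends only on x mod 4, so it suffices to check one representative of each residue class, x = 0, 1, 2, 3:
x = 0: LHS = (0² - 2·0) mod 4 = 0 mod 4 = 0; 0 = 1 — FAILS
x = 1: LHS = (1² - 2·1) mod 4 = (-1) mod 4 = 3; 3 = 1 — FAILS
x = 2: LHS = (2² - 2·2) mod 4 = 0 mod 4 = 0; 0 = 1 — FAILS
x = 3: LHS = (3² - 2·3) mod 4 = 3 mod 4 = 3; 3 = 1 — FAILS
The relation fails in every residue class, so the claimed relation (=) fails for every integer in [-5, 5].

Answer: None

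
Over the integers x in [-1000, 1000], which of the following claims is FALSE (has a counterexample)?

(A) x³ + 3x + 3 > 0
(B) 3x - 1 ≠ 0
(A) x = -1: LHS = (-1)³ + 3·(-1) + 3 = -1; -1 > 0 — FAILS

(B) Track d = LHS − RHS over the integers in [-1000, 1000]. Equality would need d = 0, but d changes sign only between consecutive integers, jumping over 0:
x = 0: LHS = 3·0 - 1 = -1; -1 ≠ 0 — holds  (d = -1)
x = 1: LHS = 3·1 - 1 = 2; 2 ≠ 0 — holds  (d = 2)
Away from these crossings d keeps a constant sign, and checking every integer in [-1000, 1000] confirms d ≠ 0 throughout. Hence the two sides are never equal, so the relation holds for every integer in [-1000, 1000].

Only (A) has a counterexample.

Answer: A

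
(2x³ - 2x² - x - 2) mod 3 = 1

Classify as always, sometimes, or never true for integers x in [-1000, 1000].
Holds at x = 0: LHS = (2·0³ - 2·0² - 0 - 2) mod 3 = (-2) mod 3 = 1; 1 = 1 — holds
Fails at x = 1: LHS = (2·1³ - 2·1² - 1 - 2) mod 3 = (-3) mod 3 = 0; 0 = 1 — FAILS
It is satisfied by some integers in the range but not all.

Answer: Sometimes true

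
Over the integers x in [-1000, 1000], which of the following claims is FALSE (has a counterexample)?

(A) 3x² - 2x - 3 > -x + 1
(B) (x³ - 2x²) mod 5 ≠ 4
(A) x = 0: LHS = 3·0² - 2·0 - 3 = -3, RHS = -0 + 1 = 1; -3 > 1 — FAILS
(B) x = 1: LHS = (1³ - 2·1²) mod 5 = (-1) mod 5 = 4; 4 ≠ 4 — FAILS

Answer: Both A and B are false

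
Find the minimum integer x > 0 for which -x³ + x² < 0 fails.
Testing positive integers:
x = 1: LHS = -1³ + 1² = 0; 0 < 0 — FAILS  ← smallest positive counterexample

Answer: x = 1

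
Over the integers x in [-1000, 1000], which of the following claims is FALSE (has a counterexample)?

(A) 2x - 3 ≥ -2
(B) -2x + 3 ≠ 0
(A) x = 0: LHS = 2·0 - 3 = -3; -3 ≥ -2 — FAILS

(B) Track d = LHS − RHS over the integers in [-1000, 1000]. Equality would need d = 0, but d changes sign only between consecutive integers, jumping over 0:
x = 1: LHS = -2·1 + 3 = 1; 1 ≠ 0 — holds  (d = 1)
x = 2: LHS = -2·2 + 3 = -1; -1 ≠ 0 — holds  (d = -1)
Away from these crossings d keeps a constant sign, and checking every integer in [-1000, 1000] confirms d ≠ 0 throughout. Hence the two sides are never equal, so the relation holds for every integer in [-1000, 1000].

Only (A) has a counterexample.

Answer: A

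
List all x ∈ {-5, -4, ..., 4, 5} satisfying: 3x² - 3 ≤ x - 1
Holds for: {0, 1}
Fails for: {-5, -4, -3, -2, -1, 2, 3, 4, 5}

Answer: {0, 1}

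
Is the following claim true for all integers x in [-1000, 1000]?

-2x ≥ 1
The claim fails at x = 0:
x = 0: LHS = -2·0 = 0; 0 ≥ 1 — FAILS

Because a single integer refutes it, the statement is false.

Answer: False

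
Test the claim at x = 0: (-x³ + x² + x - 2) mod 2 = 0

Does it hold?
x = 0: LHS = (-0³ + 0² + 0 - 2) mod 2 = (-2) mod 2 = 0; 0 = 0 — holds

The relation is satisfied at x = 0.

Answer: Yes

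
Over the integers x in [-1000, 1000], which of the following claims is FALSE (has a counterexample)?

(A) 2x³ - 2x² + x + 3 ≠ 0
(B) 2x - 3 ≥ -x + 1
(A) Track d = LHS − RHS over the integers in [-1000, 1000]. Equality would need d = 0, but d changes sign only between consecutive integers, jumping over 0:
x = -1: LHS = 2·(-1)³ - 2·(-1)² + (-1) + 3 = -2; -2 ≠ 0 — holds  (d = -2)
x = 0: LHS = 2·0³ - 2·0² + 0 + 3 = 3; 3 ≠ 0 — holds  (d = 3)
Away from these crossings d keeps a constant sign, and checking every integer in [-1000, 1000] confirms d ≠ 0 throughout. Hence the two sides are never equal, so the relation holds for every integer in [-1000, 1000].

(B) x = 0: LHS = 2·0 - 3 = -3, RHS = -0 + 1 = 1; -3 ≥ 1 — FAILS

Only (B) has a counterexample.

Answer: B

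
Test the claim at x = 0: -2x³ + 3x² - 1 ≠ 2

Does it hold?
x = 0: LHS = -2·0³ + 3·0² - 1 = -1; -1 ≠ 2 — holds

The relation is satisfied at x = 0.

Answer: Yes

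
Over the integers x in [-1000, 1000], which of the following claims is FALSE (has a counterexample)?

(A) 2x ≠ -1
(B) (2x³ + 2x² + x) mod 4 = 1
(A) Track d = LHS − RHS over the integers in [-1000, 1000]. Equality would need d = 0, but d changes sign only between consecutive integers, jumping over 0:
x = -1: LHS = 2·(-1) = -2; -2 ≠ -1 — holds  (d = -1)
x = 0: LHS = 2·0 = 0; 0 ≠ -1 — holds  (d = 1)
Away from these crossings d keeps a constant sign, and checking every integer in [-1000, 1000] confirms d ≠ 0 throughout. Hence the two sides are never equal, so the relation holds for every integer in [-1000, 1000].

(B) x = 0: LHS = (2·0³ + 2·0² + 0) mod 4 = 0 mod 4 = 0; 0 = 1 — FAILS

Only (B) has a counterexample.

Answer: B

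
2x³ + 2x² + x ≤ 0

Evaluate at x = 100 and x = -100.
x = 100: LHS = 2·100³ + 2·100² + 100 = 2020100; 2020100 ≤ 0 — FAILS
x = -100: LHS = 2·(-100)³ + 2·(-100)² + (-100) = -1980100; -1980100 ≤ 0 — holds

Answer: Partially: fails for x = 100, holds for x = -100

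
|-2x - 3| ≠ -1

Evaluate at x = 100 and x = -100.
x = 100: LHS = |-2·100 - 3| = |-203| = 203; 203 ≠ -1 — holds
x = -100: LHS = |-2·(-100) - 3| = |197| = 197; 197 ≠ -1 — holds

Answer: Yes, holds for both x = 100 and x = -100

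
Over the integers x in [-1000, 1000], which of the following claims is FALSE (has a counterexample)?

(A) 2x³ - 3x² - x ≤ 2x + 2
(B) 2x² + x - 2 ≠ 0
(A) x = 3: LHS = 2·3³ - 3·3² - 3 = 24, RHS = 2·3 + 2 = 8; 24 ≤ 8 — FAILS

(B) Track d = LHS − RHS over the integers in [-1000, 1000]. Equality would need d = 0, but d changes sign only between consecutive integers, jumping over 0:
x = -2: LHS = 2·(-2)² + (-2) - 2 = 4; 4 ≠ 0 — holds  (d = 4)
x = -1: LHS = 2·(-1)² + (-1) - 2 = -1; -1 ≠ 0 — holds  (d = -1)
x = 0: LHS = 2·0² + 0 - 2 = -2; -2 ≠ 0 — holds  (d = -2)
x = 1: LHS = 2·1² + 1 - 2 = 1; 1 ≠ 0 — holds  (d = 1)
Away from these crossings d keeps a constant sign, and checking every integer in [-1000, 1000] confirms d ≠ 0 throughout. Hence the two sides are never equal, so the relation holds for every integer in [-1000, 1000].

Only (A) has a counterexample.

Answer: A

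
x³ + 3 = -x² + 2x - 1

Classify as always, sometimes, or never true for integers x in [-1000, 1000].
Track d = LHS − RHS over the integers in [-1000, 1000]. Equality would need d = 0, but d changes sign only between consecutive integers, jumping over 0:
x = -3: LHS = (-3)³ + 3 = -24, RHS = -(-3)² + 2·(-3) - 1 = -16; -24 = -16 — FAILS  (d = -8)
x = -2: LHS = (-2)³ + 3 = -5, RHS = -(-2)² + 2·(-2) - 1 = -9; -5 = -9 — FAILS  (d = 4)
Away from these crossings d keeps a constant sign, and checking every integer in [-1000, 1000] confirms d ≠ 0 throughout. Hence the two sides are never equal, so the claimed relation (=) fails for every integer in [-1000, 1000].

No integer in the range satisfies it.

Answer: Never true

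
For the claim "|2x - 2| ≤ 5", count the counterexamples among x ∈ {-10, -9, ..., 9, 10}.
Counterexamples in [-10, 10]: {-10, -9, -8, -7, -6, -5, -4, -3, -2, 4, 5, 6, 7, 8, 9, 10}.

Counting them gives 16 values.

Answer: 16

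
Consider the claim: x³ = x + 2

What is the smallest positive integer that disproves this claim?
Testing positive integers:
x = 1: LHS = 1³ = 1, RHS = 1 + 2 = 3; 1 = 3 — FAILS  ← smallest positive counterexample

Answer: x = 1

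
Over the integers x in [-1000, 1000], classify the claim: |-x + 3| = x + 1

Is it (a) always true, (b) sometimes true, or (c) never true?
Holds at x = 1: LHS = |-1 + 3| = |2| = 2, RHS = 1 + 1 = 2; 2 = 2 — holds
Fails at x = 0: LHS = |-0 + 3| = |3| = 3, RHS = 0 + 1 = 1; 3 = 1 — FAILS
It is satisfied by some integers in the range but not all.

Answer: Sometimes true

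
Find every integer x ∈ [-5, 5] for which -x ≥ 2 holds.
Holds for: {-5, -4, -3, -2}
Fails for: {-1, 0, 1, 2, 3, 4, 5}

Answer: {-5, -4, -3, -2}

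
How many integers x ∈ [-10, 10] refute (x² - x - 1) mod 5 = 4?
Counterexamples in [-10, 10]: {-8, -7, -6, -3, -2, -1, 2, 3, 4, 7, 8, 9}.

Counting them gives 12 values.

Answer: 12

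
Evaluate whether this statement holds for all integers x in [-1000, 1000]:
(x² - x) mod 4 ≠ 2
The claim fails at x = -1:
x = -1: LHS = ((-1)² - (-1)) mod 4 = 2 mod 4 = 2; 2 ≠ 2 — FAILS

Because a single integer refutes it, the statement is false.

Answer: False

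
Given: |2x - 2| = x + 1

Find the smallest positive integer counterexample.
Testing positive integers:
x = 1: LHS = |2·1 - 2| = |0| = 0, RHS = 1 + 1 = 2; 0 = 2 — FAILS  ← smallest positive counterexample

Answer: x = 1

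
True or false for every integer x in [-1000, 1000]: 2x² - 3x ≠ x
The claim fails at x = 0:
x = 0: LHS = 2·0² - 3·0 = 0; 0 ≠ 0 — FAILS

Because a single integer refutes it, the statement is false.

Answer: False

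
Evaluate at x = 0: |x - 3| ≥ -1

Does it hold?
x = 0: LHS = |0 - 3| = |-3| = 3; 3 ≥ -1 — holds

The relation is satisfied at x = 0.

Answer: Yes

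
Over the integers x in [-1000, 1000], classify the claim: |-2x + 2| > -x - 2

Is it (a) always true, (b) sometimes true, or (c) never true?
Over all integers in [-1000, 1000], LHS − RHS is smallest at x = 1, where it equals 3:
x = 1: LHS = |-2·1 + 2| = |0| = 0, RHS = -1 - 2 = -3; 0 > -3 — holds
At the ends of the range:
x = -1000: LHS = |-2·(-1000) + 2| = |2002| = 2002, RHS = -(-1000) - 2 = 998; 2002 > 998 — holds
x = 1000: LHS = |-2·1000 + 2| = |-1998| = 1998, RHS = -1000 - 2 = -1002; 1998 > -1002 — holds
Hence LHS − RHS is never zero or negative, i.e. LHS > RHS throughout, so the relation holds for every integer in [-1000, 1000].

No counterexample exists.

Answer: Always true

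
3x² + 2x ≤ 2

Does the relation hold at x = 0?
x = 0: LHS = 3·0² + 2·0 = 0; 0 ≤ 2 — holds

The relation is satisfied at x = 0.

Answer: Yes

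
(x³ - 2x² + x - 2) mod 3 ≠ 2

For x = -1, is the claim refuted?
Substitute x = -1 into the relation:
x = -1: LHS = ((-1)³ - 2·(-1)² + (-1) - 2) mod 3 = (-6) mod 3 = 0; 0 ≠ 2 — holds

The relation holds at x = -1, so it is not a counterexample.

Answer: No, x = -1 is not a counterexample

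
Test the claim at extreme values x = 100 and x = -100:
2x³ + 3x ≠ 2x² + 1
x = 100: LHS = 2·100³ + 3·100 = 2000300, RHS = 2·100² + 1 = 20001; 2000300 ≠ 20001 — holds
x = -100: LHS = 2·(-100)³ + 3·(-100) = -2000300, RHS = 2·(-100)² + 1 = 20001; -2000300 ≠ 20001 — holds

Answer: Yes, holds for both x = 100 and x = -100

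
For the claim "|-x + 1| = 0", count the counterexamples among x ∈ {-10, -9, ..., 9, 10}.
Counterexamples in [-10, 10]: {-10, -9, -8, -7, -6, -5, -4, -3, -2, -1, 0, 2, 3, 4, 5, 6, 7, 8, 9, 10}.

Counting them gives 20 values.

Answer: 20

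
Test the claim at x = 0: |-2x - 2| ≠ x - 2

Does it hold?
x = 0: LHS = |-2·0 - 2| = |-2| = 2, RHS = 0 - 2 = -2; 2 ≠ -2 — holds

The relation is satisfied at x = 0.

Answer: Yes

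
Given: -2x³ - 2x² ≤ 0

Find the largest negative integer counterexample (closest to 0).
Testing negative integers from -1 downward:
x = -1: LHS = -2·(-1)³ - 2·(-1)² = 0; 0 ≤ 0 — holds
x = -2: LHS = -2·(-2)³ - 2·(-2)² = 8; 8 ≤ 0 — FAILS  ← closest negative counterexample to 0

Answer: x = -2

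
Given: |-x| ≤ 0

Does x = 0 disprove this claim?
Substitute x = 0 into the relation:
x = 0: LHS = |-0| = |0| = 0; 0 ≤ 0 — holds

The claim holds here, so x = 0 is not a counterexample. (A counterexample exists elsewhere, e.g. x = 1.)

Answer: No, x = 0 is not a counterexample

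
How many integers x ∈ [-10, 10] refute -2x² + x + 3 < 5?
Over all integers in [-10, 10], LHS − RHS is largest at x = 0, where it equals -2:
x = 0: LHS = -2·0² + 0 + 3 = 3; 3 < 5 — holds
At the ends of the range:
x = -10: LHS = -2·(-10)² + (-10) + 3 = -207; -207 < 5 — holds
x = 10: LHS = -2·10² + 10 + 3 = -187; -187 < 5 — holds
Hence LHS − RHS is never zero or positive, i.e. LHS < RHS throughout, so the relation holds for every integer in [-10, 10].

No counterexample appears in that range.

Answer: 0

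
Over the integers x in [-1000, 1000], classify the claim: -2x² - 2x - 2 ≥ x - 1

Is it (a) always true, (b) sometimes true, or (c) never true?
Holds at x = -1: LHS = -2·(-1)² - 2·(-1) - 2 = -2, RHS = (-1) - 1 = -2; -2 ≥ -2 — holds
Fails at x = 0: LHS = -2·0² - 2·0 - 2 = -2, RHS = 0 - 1 = -1; -2 ≥ -1 — FAILS
It is satisfied by some integers in the range but not all.

Answer: Sometimes true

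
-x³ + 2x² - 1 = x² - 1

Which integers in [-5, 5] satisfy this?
Holds for: {0, 1}
Fails for: {-5, -4, -3, -2, -1, 2, 3, 4, 5}

Answer: {0, 1}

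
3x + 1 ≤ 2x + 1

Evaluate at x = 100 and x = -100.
x = 100: LHS = 3·100 + 1 = 301, RHS = 2·100 + 1 = 201; 301 ≤ 201 — FAILS
x = -100: LHS = 3·(-100) + 1 = -299, RHS = 2·(-100) + 1 = -199; -299 ≤ -199 — holds

Answer: Partially: fails for x = 100, holds for x = -100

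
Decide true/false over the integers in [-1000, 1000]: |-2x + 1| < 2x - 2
The claim fails at x = 0:
x = 0: LHS = |-2·0 + 1| = |1| = 1, RHS = 2·0 - 2 = -2; 1 < -2 — FAILS

Because a single integer refutes it, the statement is false.

Answer: False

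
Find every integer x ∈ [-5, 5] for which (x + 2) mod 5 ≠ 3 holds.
Holds for: {-5, -3, -2, -1, 0, 2, 3, 4, 5}
Fails for: {-4, 1}

Answer: {-5, -3, -2, -1, 0, 2, 3, 4, 5}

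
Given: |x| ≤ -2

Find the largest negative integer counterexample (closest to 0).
Testing negative integers from -1 downward:
x = -1: LHS = |-1| = 1; 1 ≤ -2 — FAILS  ← closest negative counterexample to 0

Answer: x = -1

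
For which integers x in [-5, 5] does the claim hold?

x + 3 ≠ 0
Holds for: {-5, -4, -2, -1, 0, 1, 2, 3, 4, 5}
Fails for: {-3}

Answer: {-5, -4, -2, -1, 0, 1, 2, 3, 4, 5}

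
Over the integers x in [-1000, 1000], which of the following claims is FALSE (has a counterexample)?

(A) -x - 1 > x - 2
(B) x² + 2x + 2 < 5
(A) x = 1: LHS = -1 - 1 = -2, RHS = 1 - 2 = -1; -2 > -1 — FAILS
(B) x = 1: LHS = 1² + 2·1 + 2 = 5; 5 < 5 — FAILS

Answer: Both A and B are false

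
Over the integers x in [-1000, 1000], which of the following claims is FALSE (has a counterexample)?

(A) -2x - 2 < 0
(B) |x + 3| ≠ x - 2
(A) x = -1: LHS = -2·(-1) - 2 = 0; 0 < 0 — FAILS

(B) Over all integers in [-1000, 1000], LHS − RHS is always positive; it is smallest at x = 0, where it equals 5:
x = 0: LHS = |0 + 3| = |3| = 3, RHS = 0 - 2 = -2; 3 ≠ -2 — holds
At the ends of the range:
x = -1000: LHS = |(-1000) + 3| = |-997| = 997, RHS = (-1000) - 2 = -1002; 997 ≠ -1002 — holds
x = 1000: LHS = |1000 + 3| = |1003| = 1003, RHS = 1000 - 2 = 998; 1003 ≠ 998 — holds
Hence LHS − RHS is never 0, i.e. the two sides are never equal, so the relation holds for every integer in [-1000, 1000].

Only (A) has a counterexample.

Answer: A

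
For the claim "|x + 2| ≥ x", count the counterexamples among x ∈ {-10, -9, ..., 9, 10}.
Over all integers in [-10, 10], LHS − RHS is smallest at x = 0, where it equals 2:
x = 0: LHS = |0 + 2| = |2| = 2; 2 ≥ 0 — holds
At the ends of the range:
x = -10: LHS = |(-10) + 2| = |-8| = 8; 8 ≥ -10 — holds
x = 10: LHS = |10 + 2| = |12| = 12; 12 ≥ 10 — holds
Hence LHS − RHS is never negative, i.e. LHS ≥ RHS throughout, so the relation holds for every integer in [-10, 10].

No counterexample appears in that range.

Answer: 0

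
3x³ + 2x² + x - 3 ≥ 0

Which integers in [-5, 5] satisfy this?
Holds for: {1, 2, 3, 4, 5}
Fails for: {-5, -4, -3, -2, -1, 0}

Answer: {1, 2, 3, 4, 5}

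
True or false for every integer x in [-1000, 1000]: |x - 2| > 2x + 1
The claim fails at x = 1:
x = 1: LHS = |1 - 2| = |-1| = 1, RHS = 2·1 + 1 = 3; 1 > 3 — FAILS

Because a single integer refutes it, the statement is false.

Answer: False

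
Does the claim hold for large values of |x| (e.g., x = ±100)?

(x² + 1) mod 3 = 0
x = 100: LHS = (100² + 1) mod 3 = 10001 mod 3 = 2; 2 = 0 — FAILS
x = -100: LHS = ((-100)² + 1) mod 3 = 10001 mod 3 = 2; 2 = 0 — FAILS

Answer: No, fails for both x = 100 and x = -100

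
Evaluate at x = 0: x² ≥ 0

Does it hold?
x = 0: LHS = 0² = 0; 0 ≥ 0 — holds

The relation is satisfied at x = 0.

Answer: Yes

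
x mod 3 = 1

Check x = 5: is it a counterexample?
Substitute x = 5 into the relation:
x = 5: LHS = 5 mod 3 = 2; 2 = 1 — FAILS

Since the claim fails at x = 5, this value is a counterexample.

Answer: Yes, x = 5 is a counterexample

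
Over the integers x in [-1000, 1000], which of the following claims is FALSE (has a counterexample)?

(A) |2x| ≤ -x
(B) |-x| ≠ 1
(A) x = 1: LHS = |2·1| = |2| = 2; 2 ≤ -1 — FAILS
(B) x = 1: LHS = |-1| = 1; 1 ≠ 1 — FAILS

Answer: Both A and B are false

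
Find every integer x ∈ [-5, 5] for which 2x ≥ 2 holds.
Holds for: {1, 2, 3, 4, 5}
Fails for: {-5, -4, -3, -2, -1, 0}

Answer: {1, 2, 3, 4, 5}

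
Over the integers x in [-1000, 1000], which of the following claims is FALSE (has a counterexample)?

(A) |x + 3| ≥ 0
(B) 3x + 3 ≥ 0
(A) An absolute value is never negative, so the left side is ≥ 0 for every x, while the right side is 0. Tightest case in [-1000, 1000] is x = -3:
x = -3: LHS = |(-3) + 3| = |0| = 0; 0 ≥ 0 — holds
Hence LHS − RHS is never negative, i.e. LHS ≥ RHS throughout, so the relation holds for every integer in [-1000, 1000].

(B) x = -2: LHS = 3·(-2) + 3 = -3; -3 ≥ 0 — FAILS

Only (B) has a counterexample.

Answer: B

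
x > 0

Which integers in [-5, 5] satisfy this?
Holds for: {1, 2, 3, 4, 5}
Fails for: {-5, -4, -3, -2, -1, 0}

Answer: {1, 2, 3, 4, 5}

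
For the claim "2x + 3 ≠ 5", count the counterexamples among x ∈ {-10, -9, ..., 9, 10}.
Counterexamples in [-10, 10]: {1}.

Counting them gives 1 values.

Answer: 1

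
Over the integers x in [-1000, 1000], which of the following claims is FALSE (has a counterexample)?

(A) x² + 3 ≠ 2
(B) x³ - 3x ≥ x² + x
(A) Over all integers in [-1000, 1000], LHS − RHS is always positive; it is smallest at x = 0, where it equals 1:
x = 0: LHS = 0² + 3 = 3; 3 ≠ 2 — holds
At the ends of the range:
x = -1000: LHS = (-1000)² + 3 = 1000003; 1000003 ≠ 2 — holds
x = 1000: LHS = 1000² + 3 = 1000003; 1000003 ≠ 2 — holds
Hence LHS − RHS is never 0, i.e. the two sides are never equal, so the relation holds for every integer in [-1000, 1000].

(B) x = 1: LHS = 1³ - 3·1 = -2, RHS = 1² + 1 = 2; -2 ≥ 2 — FAILS

Only (B) has a counterexample.

Answer: B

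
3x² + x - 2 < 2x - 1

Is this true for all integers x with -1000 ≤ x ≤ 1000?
The claim fails at x = 1:
x = 1: LHS = 3·1² + 1 - 2 = 2, RHS = 2·1 - 1 = 1; 2 < 1 — FAILS

Because a single integer refutes it, the statement is false.

Answer: False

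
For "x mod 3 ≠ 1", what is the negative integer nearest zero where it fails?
Testing negative integers from -1 downward:
x = -1: LHS = (-1) mod 3 = 2; 2 ≠ 1 — holds
x = -2: LHS = (-2) mod 3 = 1; 1 ≠ 1 — FAILS  ← closest negative counterexample to 0

Answer: x = -2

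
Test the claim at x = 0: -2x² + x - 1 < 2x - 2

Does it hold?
x = 0: LHS = -2·0² + 0 - 1 = -1, RHS = 2·0 - 2 = -2; -1 < -2 — FAILS

The relation fails at x = 0, so x = 0 is a counterexample.

Answer: No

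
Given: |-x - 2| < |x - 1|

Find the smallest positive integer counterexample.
Testing positive integers:
x = 1: LHS = |-1 - 2| = |-3| = 3, RHS = |1 - 1| = |0| = 0; 3 < 0 — FAILS  ← smallest positive counterexample

Answer: x = 1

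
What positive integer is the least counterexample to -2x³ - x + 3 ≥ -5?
Testing positive integers:
x = 1: LHS = -2·1³ - 1 + 3 = 0; 0 ≥ -5 — holds
x = 2: LHS = -2·2³ - 2 + 3 = -15; -15 ≥ -5 — FAILS  ← smallest positive counterexample

Answer: x = 2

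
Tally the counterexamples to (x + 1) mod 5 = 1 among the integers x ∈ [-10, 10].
Counterexamples in [-10, 10]: {-9, -8, -7, -6, -4, -3, -2, -1, 1, 2, 3, 4, 6, 7, 8, 9}.

Counting them gives 16 values.

Answer: 16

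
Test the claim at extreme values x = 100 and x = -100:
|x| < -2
x = 100: LHS = |100| = 100; 100 < -2 — FAILS
x = -100: LHS = |-100| = 100; 100 < -2 — FAILS

Answer: No, fails for both x = 100 and x = -100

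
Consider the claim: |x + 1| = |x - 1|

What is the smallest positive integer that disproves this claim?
Testing positive integers:
x = 1: LHS = |1 + 1| = |2| = 2, RHS = |1 - 1| = |0| = 0; 2 = 0 — FAILS  ← smallest positive counterexample

Answer: x = 1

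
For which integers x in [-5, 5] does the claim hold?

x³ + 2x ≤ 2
Holds for: {-5, -4, -3, -2, -1, 0}
Fails for: {1, 2, 3, 4, 5}

Answer: {-5, -4, -3, -2, -1, 0}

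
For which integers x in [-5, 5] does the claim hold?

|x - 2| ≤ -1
An absolute value is never negative, so the left side is ≥ 0 for every x, while the right side is -1. Tightest case in [-5, 5] is x = 2:
x = 2: LHS = |2 - 2| = |0| = 0; 0 ≤ -1 — FAILS
Hence LHS − RHS is never zero or negative, i.e. LHS > RHS throughout, so the claimed relation (≤) fails for every integer in [-5, 5].

Answer: None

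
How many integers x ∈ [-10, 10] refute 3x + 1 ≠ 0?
Track d = LHS − RHS over the integers in [-10, 10]. Equality would need d = 0, but d changes sign only between consecutive integers, jumping over 0:
x = -1: LHS = 3·(-1) + 1 = -2; -2 ≠ 0 — holds  (d = -2)
x = 0: LHS = 3·0 + 1 = 1; 1 ≠ 0 — holds  (d = 1)
Away from these crossings d keeps a constant sign, and checking every integer in [-10, 10] confirms d ≠ 0 throughout. Hence the two sides are never equal, so the relation holds for every integer in [-10, 10].

No counterexample appears in that range.

Answer: 0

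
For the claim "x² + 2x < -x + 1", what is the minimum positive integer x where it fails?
Testing positive integers:
x = 1: LHS = 1² + 2·1 = 3, RHS = -1 + 1 = 0; 3 < 0 — FAILS  ← smallest positive counterexample

Answer: x = 1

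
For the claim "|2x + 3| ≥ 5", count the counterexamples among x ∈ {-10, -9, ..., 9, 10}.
Counterexamples in [-10, 10]: {-3, -2, -1, 0}.

Counting them gives 4 values.

Answer: 4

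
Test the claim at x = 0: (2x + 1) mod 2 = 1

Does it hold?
x = 0: LHS = (2·0 + 1) mod 2 = 1 mod 2 = 1; 1 = 1 — holds

The relation is satisfied at x = 0.

Answer: Yes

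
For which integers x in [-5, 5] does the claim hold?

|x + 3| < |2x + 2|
Holds for: {-5, -4, -3, -2, 2, 3, 4, 5}
Fails for: {-1, 0, 1}

Answer: {-5, -4, -3, -2, 2, 3, 4, 5}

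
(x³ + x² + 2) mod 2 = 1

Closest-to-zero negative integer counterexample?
Testing negative integers from -1 downward:
x = -1: LHS = ((-1)³ + (-1)² + 2) mod 2 = 2 mod 2 = 0; 0 = 1 — FAILS  ← closest negative counterexample to 0

Answer: x = -1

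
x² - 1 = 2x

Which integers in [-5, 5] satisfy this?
Track d = LHS − RHS over the integers in [-5, 5]. Equality would need d = 0, but d changes sign only between consecutive integers, jumping over 0:
x = -1: LHS = (-1)² - 1 = 0, RHS = 2·(-1) = -2; 0 = -2 — FAILS  (d = 2)
x = 0: LHS = 0² - 1 = -1, RHS = 2·0 = 0; -1 = 0 — FAILS  (d = -1)
x = 2: LHS = 2² - 1 = 3, RHS = 2·2 = 4; 3 = 4 — FAILS  (d = -1)
x = 3: LHS = 3² - 1 = 8, RHS = 2·3 = 6; 8 = 6 — FAILS  (d = 2)
Away from these crossings d keeps a constant sign, and checking every integer in [-5, 5] confirms d ≠ 0 throughout. Hence the two sides are never equal, so the claimed relation (=) fails for every integer in [-5, 5].

Answer: None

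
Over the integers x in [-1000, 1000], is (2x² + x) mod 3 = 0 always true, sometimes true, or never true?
Holds at x = 0: LHS = (2·0² + 0) mod 3 = 0 mod 3 = 0; 0 = 0 — holds
Fails at x = -1: LHS = (2·(-1)² + (-1)) mod 3 = 1 mod 3 = 1; 1 = 0 — FAILS
It is satisfied by some integers in the range but not all.

Answer: Sometimes true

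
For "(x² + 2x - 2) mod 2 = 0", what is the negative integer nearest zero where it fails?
Testing negative integers from -1 downward:
x = -1: LHS = ((-1)² + 2·(-1) - 2) mod 2 = (-3) mod 2 = 1; 1 = 0 — FAILS  ← closest negative counterexample to 0

Answer: x = -1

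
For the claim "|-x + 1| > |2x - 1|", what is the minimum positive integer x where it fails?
Testing positive integers:
x = 1: LHS = |-1 + 1| = |0| = 0, RHS = |2·1 - 1| = |1| = 1; 0 > 1 — FAILS  ← smallest positive counterexample

Answer: x = 1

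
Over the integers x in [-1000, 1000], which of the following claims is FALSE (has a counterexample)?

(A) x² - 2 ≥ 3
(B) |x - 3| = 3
(A) x = 0: LHS = 0² - 2 = -2; -2 ≥ 3 — FAILS
(B) x = 1: LHS = |1 - 3| = |-2| = 2; 2 = 3 — FAILS

Answer: Both A and B are false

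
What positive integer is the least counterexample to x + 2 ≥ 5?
Testing positive integers:
x = 1: LHS = 1 + 2 = 3; 3 ≥ 5 — FAILS  ← smallest positive counterexample

Answer: x = 1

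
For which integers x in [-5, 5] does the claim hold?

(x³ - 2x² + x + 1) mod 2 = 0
For a polynomial with integer coefficients, its value mod 2 depends only on x mod 2, so it suffices to check one representative of each residue class, x = 0, 1:
x = 0: LHS = (0³ - 2·0² + 0 + 1) mod 2 = 1 mod 2 = 1; 1 = 0 — FAILS
x = 1: LHS = (1³ - 2·1² + 1 + 1) mod 2 = 1 mod 2 = 1; 1 = 0 — FAILS
The relation fails in every residue class, so the claimed relation (=) fails for every integer in [-5, 5].

Answer: None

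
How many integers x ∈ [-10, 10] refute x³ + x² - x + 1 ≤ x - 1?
Counterexamples in [-10, 10]: {-2, -1, 0, 1, 2, 3, 4, 5, 6, 7, 8, 9, 10}.

Counting them gives 13 values.

Answer: 13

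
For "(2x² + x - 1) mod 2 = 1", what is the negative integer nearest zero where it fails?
Testing negative integers from -1 downward:
x = -1: LHS = (2·(-1)² + (-1) - 1) mod 2 = 0 mod 2 = 0; 0 = 1 — FAILS  ← closest negative counterexample to 0

Answer: x = -1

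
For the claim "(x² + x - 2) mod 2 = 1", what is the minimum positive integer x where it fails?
Testing positive integers:
x = 1: LHS = (1² + 1 - 2) mod 2 = 0 mod 2 = 0; 0 = 1 — FAILS  ← smallest positive counterexample

Answer: x = 1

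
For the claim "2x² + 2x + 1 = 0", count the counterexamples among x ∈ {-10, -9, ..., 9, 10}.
Counterexamples in [-10, 10]: {-10, -9, -8, -7, -6, -5, -4, -3, -2, -1, 0, 1, 2, 3, 4, 5, 6, 7, 8, 9, 10}.

Counting them gives 21 values.

Answer: 21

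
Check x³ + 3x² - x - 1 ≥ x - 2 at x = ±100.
x = 100: LHS = 100³ + 3·100² - 100 - 1 = 1029899, RHS = 100 - 2 = 98; 1029899 ≥ 98 — holds
x = -100: LHS = (-100)³ + 3·(-100)² - (-100) - 1 = -969901, RHS = (-100) - 2 = -102; -969901 ≥ -102 — FAILS

Answer: Partially: holds for x = 100, fails for x = -100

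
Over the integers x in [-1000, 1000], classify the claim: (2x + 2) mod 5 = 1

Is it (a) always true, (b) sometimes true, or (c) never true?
Holds at x = 2: LHS = (2·2 + 2) mod 5 = 6 mod 5 = 1; 1 = 1 — holds
Fails at x = 0: LHS = (2·0 + 2) mod 5 = 2 mod 5 = 2; 2 = 1 — FAILS
It is satisfied by some integers in the range but not all.

Answer: Sometimes true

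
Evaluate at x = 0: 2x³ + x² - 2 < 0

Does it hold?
x = 0: LHS = 2·0³ + 0² - 2 = -2; -2 < 0 — holds

The relation is satisfied at x = 0.

Answer: Yes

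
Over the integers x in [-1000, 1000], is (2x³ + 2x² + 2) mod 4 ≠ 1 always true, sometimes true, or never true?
For a polynomial with integer coefficients, its value mod 4 depends only on x mod 4, so it suffices to check one representative of each residue class, x = 0, 1, 2, 3:
x = 0: LHS = (2·0³ + 2·0² + 2) mod 4 = 2 mod 4 = 2; 2 ≠ 1 — holds
x = 1: LHS = (2·1³ + 2·1² + 2) mod 4 = 6 mod 4 = 2; 2 ≠ 1 — holds
x = 2: LHS = (2·2³ + 2·2² + 2) mod 4 = 26 mod 4 = 2; 2 ≠ 1 — holds
x = 3: LHS = (2·3³ + 2·3² + 2) mod 4 = 74 mod 4 = 2; 2 ≠ 1 — holds
The relation holds in every residue class, so the relation holds for every integer in [-1000, 1000].

No counterexample exists.

Answer: Always true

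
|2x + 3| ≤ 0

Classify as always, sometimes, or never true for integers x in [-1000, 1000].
Over all integers in [-1000, 1000], LHS − RHS is smallest at x = -1, where it equals 1:
x = -1: LHS = |2·(-1) + 3| = |1| = 1; 1 ≤ 0 — FAILS
At the ends of the range:
x = -1000: LHS = |2·(-1000) + 3| = |-1997| = 1997; 1997 ≤ 0 — FAILS
x = 1000: LHS = |2·1000 + 3| = |2003| = 2003; 2003 ≤ 0 — FAILS
Hence LHS − RHS is never zero or negative, i.e. LHS > RHS throughout, so the claimed relation (≤) fails for every integer in [-1000, 1000].

No integer in the range satisfies it.

Answer: Never true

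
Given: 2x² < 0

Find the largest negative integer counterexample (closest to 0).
Testing negative integers from -1 downward:
x = -1: LHS = 2·(-1)² = 2; 2 < 0 — FAILS  ← closest negative counterexample to 0

Answer: x = -1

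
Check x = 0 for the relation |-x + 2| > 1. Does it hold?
x = 0: LHS = |-0 + 2| = |2| = 2; 2 > 1 — holds

The relation is satisfied at x = 0.

Answer: Yes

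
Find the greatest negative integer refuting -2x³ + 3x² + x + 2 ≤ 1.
Testing negative integers from -1 downward:
x = -1: LHS = -2·(-1)³ + 3·(-1)² + (-1) + 2 = 6; 6 ≤ 1 — FAILS  ← closest negative counterexample to 0

Answer: x = -1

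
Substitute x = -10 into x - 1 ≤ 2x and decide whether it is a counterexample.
Substitute x = -10 into the relation:
x = -10: LHS = (-10) - 1 = -11, RHS = 2·(-10) = -20; -11 ≤ -20 — FAILS

Since the claim fails at x = -10, this value is a counterexample.

Answer: Yes, x = -10 is a counterexample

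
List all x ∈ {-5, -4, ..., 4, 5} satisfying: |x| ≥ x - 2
Over all integers in [-5, 5], LHS − RHS is smallest at x = 0, where it equals 2:
x = 0: LHS = |0| = 0, RHS = 0 - 2 = -2; 0 ≥ -2 — holds
At the ends of the range:
x = -5: LHS = |-5| = 5, RHS = (-5) - 2 = -7; 5 ≥ -7 — holds
x = 5: LHS = |5| = 5, RHS = 5 - 2 = 3; 5 ≥ 3 — holds
Hence LHS − RHS is never negative, i.e. LHS ≥ RHS throughout, so the relation holds for every integer in [-5, 5].

Answer: All integers in [-5, 5]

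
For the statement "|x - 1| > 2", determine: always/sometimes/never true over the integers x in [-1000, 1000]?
Holds at x = -2: LHS = |(-2) - 1| = |-3| = 3; 3 > 2 — holds
Fails at x = 0: LHS = |0 - 1| = |-1| = 1; 1 > 2 — FAILS
It is satisfied by some integers in the range but not all.

Answer: Sometimes true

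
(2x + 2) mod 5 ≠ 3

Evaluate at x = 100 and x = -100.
x = 100: LHS = (2·100 + 2) mod 5 = 202 mod 5 = 2; 2 ≠ 3 — holds
x = -100: LHS = (2·(-100) + 2) mod 5 = (-198) mod 5 = 2; 2 ≠ 3 — holds

Answer: Yes, holds for both x = 100 and x = -100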